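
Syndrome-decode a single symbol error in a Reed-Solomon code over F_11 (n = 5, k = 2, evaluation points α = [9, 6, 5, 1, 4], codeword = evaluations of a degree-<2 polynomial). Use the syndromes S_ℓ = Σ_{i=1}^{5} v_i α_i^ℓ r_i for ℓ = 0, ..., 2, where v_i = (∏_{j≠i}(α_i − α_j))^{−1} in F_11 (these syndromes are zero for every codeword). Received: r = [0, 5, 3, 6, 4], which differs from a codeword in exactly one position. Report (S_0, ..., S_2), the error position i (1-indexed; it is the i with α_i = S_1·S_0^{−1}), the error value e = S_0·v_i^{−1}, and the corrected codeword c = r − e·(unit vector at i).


S = (1, 4, 5), error at position 5, error magnitude e = 3, c = [0, 5, 3, 6, 1].

Step 1: column multipliers v_i = (∏_{j≠i}(α_i − α_j))^{−1} mod 11.
  i = 1 (α = 9): (9−6)(9−5)(9−1)(9−4) = 3·4·8·5 = 480 ≡ 7, so v_1 = 7^{−1} = 8 (mod 11).
  i = 2 (α = 6): (6−9)(6−5)(6−1)(6−4) = (−3)·1·5·2 = −30 ≡ 3, so v_2 = 3^{−1} = 4 (mod 11).
  i = 3 (α = 5): (5−9)(5−6)(5−1)(5−4) = (−4)·(−1)·4·1 = 16 ≡ 5, so v_3 = 5^{−1} = 9 (mod 11).
  i = 4 (α = 1): (1−9)(1−6)(1−5)(1−4) = (−8)·(−5)·(−4)·(−3) = 480 ≡ 7, so v_4 = 7^{−1} = 8 (mod 11).
  i = 5 (α = 4): (4−9)(4−6)(4−5)(4−1) = (−5)·(−2)·(−1)·3 = −30 ≡ 3, so v_5 = 3^{−1} = 4 (mod 11).
  v = [8, 4, 9, 8, 4].
Step 2: syndromes of r = [0, 5, 3, 6, 4] (all sums mod 11).
  S_0 = Σ v_i r_i = 8·0 + 4·5 + 9·3 + 8·6 + 4·4 = 111 ≡ 1.
  S_1 = Σ v_i α_i r_i = 8·9·0 + 4·6·5 + 9·5·3 + 8·1·6 + 4·4·4 = 367 ≡ 4.
  α_i^2 mod 11 = [4, 3, 3, 1, 5].
  S_2 = Σ v_i α_i^2 r_i = 8·4·0 + 4·3·5 + 9·3·3 + 8·1·6 + 4·5·4 = 269 ≡ 5.
  S = (1, 4, 5) ≠ 0, so r is not a codeword (an error is present).
Step 3: locate the error. For a single error e at position i, S_ℓ = v_i·e·α_i^ℓ, so α_err = S_1/S_0.
  S_0^{−1} = 1^{−1} = 1 (mod 11), so α_err = 4·1 = 4 ≡ 4 = α_5. Error position i = 5.
  Consistency check: S_2/S_1 = 5·3 = 15 ≡ 4 = α_err ✓ (single-error assumption holds).
Step 4: error magnitude e = S_0/v_5 = S_0·∏_{j≠5}(α_5 − α_j) = 1·3 = 3 ≡ 3 (mod 11).
Step 5: correct position 5: c_5 = r_5 − e = 4 − 3 ≡ 1 (mod 11). Hence c = [0, 5, 3, 6, 1].
  Check: interpolating c through the α_i gives m(x) = 4 + 2·x (degree < 2) with m(α_i) = c_i for every i, so c is indeed a codeword.


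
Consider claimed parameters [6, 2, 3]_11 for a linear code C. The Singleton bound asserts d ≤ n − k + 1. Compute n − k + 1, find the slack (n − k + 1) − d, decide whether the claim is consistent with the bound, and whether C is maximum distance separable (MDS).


Singleton RHS = n − k + 1 = 5, slack = 2, bound satisfied, not MDS.

Singleton bound: d ≤ n − k + 1.
Here n = 6, k = 2, so n − k + 1 = 5.
Given d = 3, check d ≤ 5: YES.
Slack = (n − k + 1) − d = 2.
The code is NOT MDS (slack = 2 > 0).
Description: the claimed parameters are [6, 2, 3]_11; such a code would be non-MDS.


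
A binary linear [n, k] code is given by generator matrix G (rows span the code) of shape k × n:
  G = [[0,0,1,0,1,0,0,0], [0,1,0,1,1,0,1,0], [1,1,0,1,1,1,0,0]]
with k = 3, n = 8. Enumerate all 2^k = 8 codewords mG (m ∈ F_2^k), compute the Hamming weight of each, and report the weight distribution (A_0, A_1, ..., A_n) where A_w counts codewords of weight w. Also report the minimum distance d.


Weight distribution: A_0 = 1, A_2 = 1, A_3 = 1, A_4 = 2, A_5 = 3. Minimum distance d = 2.

Enumerate all 2^3 = 8 messages m ∈ F_2^3.
For each, compute codeword c = mG in F_2^8, then tally its weight.
  m = 000 → c = 00000000, weight = 0.
  m = 100 → c = 00101000, weight = 2.
  m = 010 → c = 01011010, weight = 4.
  m = 110 → c = 01110010, weight = 4.
  m = 001 → c = 11011100, weight = 5.
  m = 101 → c = 11110100, weight = 5.
  m = 011 → c = 10000110, weight = 3.
  m = 111 → c = 10101110, weight = 5.
Tally weights:
  weight 0: 1 codewords.
  weight 2: 1 codewords.
  weight 3: 1 codewords.
  weight 4: 2 codewords.
  weight 5: 3 codewords.
Minimum distance d = smallest w > 0 with A_w > 0 = 2.
Sanity: Σ A_w = 8 = 2^3 = 8 ✓.


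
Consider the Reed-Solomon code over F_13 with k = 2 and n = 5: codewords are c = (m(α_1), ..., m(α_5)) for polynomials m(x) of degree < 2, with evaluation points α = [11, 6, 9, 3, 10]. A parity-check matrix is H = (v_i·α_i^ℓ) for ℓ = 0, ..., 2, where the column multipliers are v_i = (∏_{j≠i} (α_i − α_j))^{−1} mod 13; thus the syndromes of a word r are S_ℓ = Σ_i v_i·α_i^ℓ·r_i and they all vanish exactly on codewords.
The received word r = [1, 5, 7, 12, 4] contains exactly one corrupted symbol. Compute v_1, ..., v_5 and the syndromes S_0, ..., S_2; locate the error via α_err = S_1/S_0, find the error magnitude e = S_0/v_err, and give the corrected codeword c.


S = (1, 6, 10), error at position 2, error magnitude e = 2, c = [1, 3, 7, 12, 4].

Step 1: column multipliers v_i = (∏_{j≠i}(α_i − α_j))^{−1} mod 13.
  i = 1 (α = 11): (11−6)(11−9)(11−3)(11−10) = 5·2·8·1 = 80 ≡ 2, so v_1 = 2^{−1} = 7 (mod 13).
  i = 2 (α = 6): (6−11)(6−9)(6−3)(6−10) = (−5)·(−3)·3·(−4) = −180 ≡ 2, so v_2 = 2^{−1} = 7 (mod 13).
  i = 3 (α = 9): (9−11)(9−6)(9−3)(9−10) = (−2)·3·6·(−1) = 36 ≡ 10, so v_3 = 10^{−1} = 4 (mod 13).
  i = 4 (α = 3): (3−11)(3−6)(3−9)(3−10) = (−8)·(−3)·(−6)·(−7) = 1008 ≡ 7, so v_4 = 7^{−1} = 2 (mod 13).
  i = 5 (α = 10): (10−11)(10−6)(10−9)(10−3) = (−1)·4·1·7 = −28 ≡ 11, so v_5 = 11^{−1} = 6 (mod 13).
  v = [7, 7, 4, 2, 6].
Step 2: syndromes of r = [1, 5, 7, 12, 4] (all sums mod 13).
  S_0 = Σ v_i r_i = 7·1 + 7·5 + 4·7 + 2·12 + 6·4 = 118 ≡ 1.
  S_1 = Σ v_i α_i r_i = 7·11·1 + 7·6·5 + 4·9·7 + 2·3·12 + 6·10·4 = 851 ≡ 6.
  α_i^2 mod 13 = [4, 10, 3, 9, 9].
  S_2 = Σ v_i α_i^2 r_i = 7·4·1 + 7·10·5 + 4·3·7 + 2·9·12 + 6·9·4 = 894 ≡ 10.
  S = (1, 6, 10) ≠ 0, so r is not a codeword (an error is present).
Step 3: locate the error. For a single error e at position i, S_ℓ = v_i·e·α_i^ℓ, so α_err = S_1/S_0.
  S_0^{−1} = 1^{−1} = 1 (mod 13), so α_err = 6·1 = 6 ≡ 6 = α_2. Error position i = 2.
  Consistency check: S_2/S_1 = 10·11 = 110 ≡ 6 = α_err ✓ (single-error assumption holds).
Step 4: error magnitude e = S_0/v_2 = S_0·∏_{j≠2}(α_2 − α_j) = 1·2 = 2 ≡ 2 (mod 13).
Step 5: correct position 2: c_2 = r_2 − e = 5 − 2 ≡ 3 (mod 13). Hence c = [1, 3, 7, 12, 4].
  Check: interpolating c through the α_i gives m(x) = 8 + 10·x (degree < 2) with m(α_i) = c_i for every i, so c is indeed a codeword.


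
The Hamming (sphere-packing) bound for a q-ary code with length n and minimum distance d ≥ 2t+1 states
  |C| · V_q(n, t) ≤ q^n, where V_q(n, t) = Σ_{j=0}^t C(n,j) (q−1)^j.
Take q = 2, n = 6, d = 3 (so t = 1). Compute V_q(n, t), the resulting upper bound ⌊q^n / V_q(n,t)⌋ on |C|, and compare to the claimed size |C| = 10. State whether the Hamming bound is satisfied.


V_q(n, t) = 7, q^n = 64, Hamming bound = 9, |C| = 10 > bound (violated).

Step 1: Compute V_q(n, t) = Σ_{j=0}^1 C(n, j) (q−1)^j.
  j = 0: C(6,0)·(1)^0 = 1·1 = 1.
  j = 1: C(6,1)·(1)^1 = 6·1 = 6.
  V_q(n, t) = 1 + 6 = 7.
Step 2: q^n = 2^6 = 64.
Step 3: Hamming bound ⌊q^n / V_q(n,t)⌋ = ⌊64/7⌋ = 9.
Step 4: Compare |C| = 10 to 9: violated.
The claimed |C| lies above the Hamming bound, so no 2-ary code of length 6 with d ≥ 3 can have 10 codewords.


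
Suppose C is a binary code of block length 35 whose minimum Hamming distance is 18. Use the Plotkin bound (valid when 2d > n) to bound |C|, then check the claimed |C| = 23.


Plotkin bound M ≤ 36; given |C| = 23 ≤ bound (satisfied).

Check applicability: 2d = 36, n = 35.
2d − n = 1 > 0, so Plotkin applies.
Compute d/(2d−n) = 18/1 ≈ 18.0000.
⌊d/(2d−n)⌋ = 18.
Plotkin bound: M ≤ 2·18 = 36.
Given |C| = 23, check: satisfied.
This |C| is below the Plotkin bound.


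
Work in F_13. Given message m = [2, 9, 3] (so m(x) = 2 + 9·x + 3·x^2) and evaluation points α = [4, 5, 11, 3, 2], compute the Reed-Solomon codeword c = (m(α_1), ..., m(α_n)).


c = [8, 5, 9, 4, 6]

Message polynomial: m(x) = 2 + 9·x + 3·x^2 (mod 13).
For each evaluation point α_i, compute m(α_i) mod 13:
  α_1 = 4: Horner steps 3 → 8 → 8, so m(4) = 8.
  α_2 = 5: Horner steps 3 → 11 → 5, so m(5) = 5.
  α_3 = 11: Horner steps 3 → 3 → 9, so m(11) = 9.
  α_4 = 3: Horner steps 3 → 5 → 4, so m(3) = 4.
  α_5 = 2: Horner steps 3 → 2 → 6, so m(2) = 6.
Codeword c = [8, 5, 9, 4, 6] ∈ F_13^5.


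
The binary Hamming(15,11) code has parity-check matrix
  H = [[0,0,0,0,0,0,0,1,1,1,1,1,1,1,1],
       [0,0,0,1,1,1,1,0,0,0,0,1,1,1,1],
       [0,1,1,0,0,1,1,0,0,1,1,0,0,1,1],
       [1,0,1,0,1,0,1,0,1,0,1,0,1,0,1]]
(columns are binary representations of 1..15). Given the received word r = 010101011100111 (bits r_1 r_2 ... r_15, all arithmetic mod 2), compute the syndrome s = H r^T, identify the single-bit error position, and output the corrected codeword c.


s = (0, 1, 1, 1)^T, error position = 7, corrected codeword c = 010101111100111

Compute s = H r^T mod 2 one row at a time:
  s_1 = 1 + 1 + 1 + 0 + 0 + 1 + 1 + 1 = 6 ≡ 0 (mod 2).
  s_2 = 1 + 0 + 1 + 0 + 0 + 1 + 1 + 1 = 5 ≡ 1 (mod 2).
  s_3 = 1 + 0 + 1 + 0 + 1 + 0 + 1 + 1 = 5 ≡ 1 (mod 2).
  s_4 = 0 + 0 + 0 + 0 + 1 + 0 + 1 + 1 = 3 ≡ 1 (mod 2).
s = (0, 1, 1, 1)^T — this equals column 7 of H (binary 0111), so error is at position 7.
Correct: flip bit 7 of r = 010101011100111 to get c = 010101111100111.


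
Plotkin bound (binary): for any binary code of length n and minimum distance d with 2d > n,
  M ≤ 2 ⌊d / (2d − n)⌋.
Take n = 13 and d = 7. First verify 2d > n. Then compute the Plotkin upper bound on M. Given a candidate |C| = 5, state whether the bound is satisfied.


Plotkin bound M ≤ 14; given |C| = 5 ≤ bound (satisfied).

Check applicability: 2d = 14, n = 13.
2d − n = 1 > 0, so Plotkin applies.
Compute d/(2d−n) = 7/1 ≈ 7.0000.
⌊d/(2d−n)⌋ = 7.
Plotkin bound: M ≤ 2·7 = 14.
Given |C| = 5, check: satisfied.
This |C| is below the Plotkin bound.


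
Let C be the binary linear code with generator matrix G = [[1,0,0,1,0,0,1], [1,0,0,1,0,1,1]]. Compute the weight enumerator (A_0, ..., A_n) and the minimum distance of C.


Weight distribution: A_0 = 1, A_1 = 1, A_3 = 1, A_4 = 1. Minimum distance d = 1.

Enumerate all 2^2 = 4 messages m ∈ F_2^2.
For each, compute codeword c = mG in F_2^7, then tally its weight.
  m = 00 → c = 0000000, weight = 0.
  m = 10 → c = 1001001, weight = 3.
  m = 01 → c = 1001011, weight = 4.
  m = 11 → c = 0000010, weight = 1.
Tally weights:
  weight 0: 1 codewords.
  weight 1: 1 codewords.
  weight 3: 1 codewords.
  weight 4: 1 codewords.
Minimum distance d = smallest w > 0 with A_w > 0 = 1.
Sanity: Σ A_w = 4 = 2^2 = 4 ✓.


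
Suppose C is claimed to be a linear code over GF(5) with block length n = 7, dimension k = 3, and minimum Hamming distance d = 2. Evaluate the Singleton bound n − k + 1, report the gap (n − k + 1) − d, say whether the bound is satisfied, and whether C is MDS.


Singleton RHS = n − k + 1 = 5, slack = 3, bound satisfied, not MDS.

Singleton bound: d ≤ n − k + 1.
Here n = 7, k = 3, so n − k + 1 = 5.
Given d = 2, check d ≤ 5: YES.
Slack = (n − k + 1) − d = 3.
The code is NOT MDS (slack = 3 > 0).
Description: the claimed parameters are [7, 3, 2]_5; such a code would be non-MDS.


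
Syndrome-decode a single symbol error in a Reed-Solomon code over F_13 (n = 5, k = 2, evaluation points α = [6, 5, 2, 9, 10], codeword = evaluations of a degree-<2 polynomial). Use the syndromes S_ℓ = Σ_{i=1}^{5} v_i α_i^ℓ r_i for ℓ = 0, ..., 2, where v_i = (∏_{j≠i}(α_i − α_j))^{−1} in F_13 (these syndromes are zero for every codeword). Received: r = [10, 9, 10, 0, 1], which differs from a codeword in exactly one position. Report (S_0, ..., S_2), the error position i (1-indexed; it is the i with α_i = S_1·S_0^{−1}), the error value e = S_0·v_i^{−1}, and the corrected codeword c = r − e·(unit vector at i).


S = (12, 11, 9), error at position 3, error magnitude e = 4, c = [10, 9, 6, 0, 1].

Step 1: column multipliers v_i = (∏_{j≠i}(α_i − α_j))^{−1} mod 13.
  i = 1 (α = 6): (6−5)(6−2)(6−9)(6−10) = 1·4·(−3)·(−4) = 48 ≡ 9, so v_1 = 9^{−1} = 3 (mod 13).
  i = 2 (α = 5): (5−6)(5−2)(5−9)(5−10) = (−1)·3·(−4)·(−5) = −60 ≡ 5, so v_2 = 5^{−1} = 8 (mod 13).
  i = 3 (α = 2): (2−6)(2−5)(2−9)(2−10) = (−4)·(−3)·(−7)·(−8) = 672 ≡ 9, so v_3 = 9^{−1} = 3 (mod 13).
  i = 4 (α = 9): (9−6)(9−5)(9−2)(9−10) = 3·4·7·(−1) = −84 ≡ 7, so v_4 = 7^{−1} = 2 (mod 13).
  i = 5 (α = 10): (10−6)(10−5)(10−2)(10−9) = 4·5·8·1 = 160 ≡ 4, so v_5 = 4^{−1} = 10 (mod 13).
  v = [3, 8, 3, 2, 10].
Step 2: syndromes of r = [10, 9, 10, 0, 1] (all sums mod 13).
  S_0 = Σ v_i r_i = 3·10 + 8·9 + 3·10 + 2·0 + 10·1 = 142 ≡ 12.
  S_1 = Σ v_i α_i r_i = 3·6·10 + 8·5·9 + 3·2·10 + 2·9·0 + 10·10·1 = 700 ≡ 11.
  α_i^2 mod 13 = [10, 12, 4, 3, 9].
  S_2 = Σ v_i α_i^2 r_i = 3·10·10 + 8·12·9 + 3·4·10 + 2·3·0 + 10·9·1 = 1374 ≡ 9.
  S = (12, 11, 9) ≠ 0, so r is not a codeword (an error is present).
Step 3: locate the error. For a single error e at position i, S_ℓ = v_i·e·α_i^ℓ, so α_err = S_1/S_0.
  S_0^{−1} = 12^{−1} = 12 (mod 13), so α_err = 11·12 = 132 ≡ 2 = α_3. Error position i = 3.
  Consistency check: S_2/S_1 = 9·6 = 54 ≡ 2 = α_err ✓ (single-error assumption holds).
Step 4: error magnitude e = S_0/v_3 = S_0·∏_{j≠3}(α_3 − α_j) = 12·9 = 108 ≡ 4 (mod 13).
Step 5: correct position 3: c_3 = r_3 − e = 10 − 4 ≡ 6 (mod 13). Hence c = [10, 9, 6, 0, 1].
  Check: interpolating c through the α_i gives m(x) = 4 + 1·x (degree < 2) with m(α_i) = c_i for every i, so c is indeed a codeword.


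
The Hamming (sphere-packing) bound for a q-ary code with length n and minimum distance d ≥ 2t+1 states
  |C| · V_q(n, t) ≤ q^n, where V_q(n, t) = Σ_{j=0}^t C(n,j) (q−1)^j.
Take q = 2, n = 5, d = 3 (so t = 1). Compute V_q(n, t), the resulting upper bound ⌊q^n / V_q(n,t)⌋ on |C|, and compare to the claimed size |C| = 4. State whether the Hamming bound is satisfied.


V_q(n, t) = 6, q^n = 32, Hamming bound = 5, |C| = 4 ≤ bound (satisfied).

Step 1: Compute V_q(n, t) = Σ_{j=0}^1 C(n, j) (q−1)^j.
  j = 0: C(5,0)·(1)^0 = 1·1 = 1.
  j = 1: C(5,1)·(1)^1 = 5·1 = 5.
  V_q(n, t) = 1 + 5 = 6.
Step 2: q^n = 2^5 = 32.
Step 3: Hamming bound ⌊q^n / V_q(n,t)⌋ = ⌊32/6⌋ = 5.
Step 4: Compare |C| = 4 to 5: satisfied.
The claimed |C| lies below the Hamming bound.


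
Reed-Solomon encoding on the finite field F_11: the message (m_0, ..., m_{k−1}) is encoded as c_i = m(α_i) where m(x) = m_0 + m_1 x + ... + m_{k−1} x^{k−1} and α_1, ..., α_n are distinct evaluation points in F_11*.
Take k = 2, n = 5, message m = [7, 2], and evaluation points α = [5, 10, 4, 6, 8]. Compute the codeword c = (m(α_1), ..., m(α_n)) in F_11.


c = [6, 5, 4, 8, 1]

Message polynomial: m(x) = 7 + 2·x (mod 11).
For each evaluation point α_i, compute m(α_i) mod 11:
  α_1 = 5: Horner steps 2 → 6, so m(5) = 6.
  α_2 = 10: Horner steps 2 → 5, so m(10) = 5.
  α_3 = 4: Horner steps 2 → 4, so m(4) = 4.
  α_4 = 6: Horner steps 2 → 8, so m(6) = 8.
  α_5 = 8: Horner steps 2 → 1, so m(8) = 1.
Codeword c = [6, 5, 4, 8, 1] ∈ F_11^5.


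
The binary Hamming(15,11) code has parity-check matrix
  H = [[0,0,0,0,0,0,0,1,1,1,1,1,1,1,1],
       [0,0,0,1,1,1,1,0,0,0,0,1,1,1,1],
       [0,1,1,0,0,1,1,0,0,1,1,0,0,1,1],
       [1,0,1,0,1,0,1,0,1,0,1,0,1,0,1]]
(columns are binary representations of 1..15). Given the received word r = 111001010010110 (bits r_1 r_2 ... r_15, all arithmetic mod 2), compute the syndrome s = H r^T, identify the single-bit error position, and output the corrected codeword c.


s = (0, 1, 1, 0)^T, error position = 6, corrected codeword c = 111000010010110

Compute s = H r^T mod 2 one row at a time:
  s_1 = 1 + 0 + 0 + 1 + 0 + 1 + 1 + 0 = 4 ≡ 0 (mod 2).
  s_2 = 0 + 0 + 1 + 0 + 0 + 1 + 1 + 0 = 3 ≡ 1 (mod 2).
  s_3 = 1 + 1 + 1 + 0 + 0 + 1 + 1 + 0 = 5 ≡ 1 (mod 2).
  s_4 = 1 + 1 + 0 + 0 + 0 + 1 + 1 + 0 = 4 ≡ 0 (mod 2).
s = (0, 1, 1, 0)^T — this equals column 6 of H (binary 0110), so error is at position 6.
Correct: flip bit 6 of r = 111001010010110 to get c = 111000010010110.


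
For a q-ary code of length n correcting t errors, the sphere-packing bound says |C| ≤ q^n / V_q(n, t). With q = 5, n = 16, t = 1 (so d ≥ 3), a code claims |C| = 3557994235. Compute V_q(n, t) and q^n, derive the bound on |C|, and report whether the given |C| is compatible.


V_q(n, t) = 65, q^n = 152587890625, Hamming bound = 2347506009, |C| = 3557994235 > bound (violated).

Step 1: Compute V_q(n, t) = Σ_{j=0}^1 C(n, j) (q−1)^j.
  j = 0: C(16,0)·(4)^0 = 1·1 = 1.
  j = 1: C(16,1)·(4)^1 = 16·4 = 64.
  V_q(n, t) = 1 + 64 = 65.
Step 2: q^n = 5^16 = 152587890625.
Step 3: Hamming bound ⌊q^n / V_q(n,t)⌋ = ⌊152587890625/65⌋ = 2347506009.
Step 4: Compare |C| = 3557994235 to 2347506009: violated.
The claimed |C| lies above the Hamming bound, so no 5-ary code of length 16 with d ≥ 3 can have 3557994235 codewords.


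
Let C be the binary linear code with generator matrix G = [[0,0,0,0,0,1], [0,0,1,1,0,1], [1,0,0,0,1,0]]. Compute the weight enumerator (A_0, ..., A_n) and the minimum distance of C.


Weight distribution: A_0 = 1, A_1 = 1, A_2 = 2, A_3 = 2, A_4 = 1, A_5 = 1. Minimum distance d = 1.

Enumerate all 2^3 = 8 messages m ∈ F_2^3.
For each, compute codeword c = mG in F_2^6, then tally its weight.
  m = 000 → c = 000000, weight = 0.
  m = 100 → c = 000001, weight = 1.
  m = 010 → c = 001101, weight = 3.
  m = 110 → c = 001100, weight = 2.
  m = 001 → c = 100010, weight = 2.
  m = 101 → c = 100011, weight = 3.
  m = 011 → c = 101111, weight = 5.
  m = 111 → c = 101110, weight = 4.
Tally weights:
  weight 0: 1 codewords.
  weight 1: 1 codewords.
  weight 2: 2 codewords.
  weight 3: 2 codewords.
  weight 4: 1 codewords.
  weight 5: 1 codewords.
Minimum distance d = smallest w > 0 with A_w > 0 = 1.
Sanity: Σ A_w = 8 = 2^3 = 8 ✓.


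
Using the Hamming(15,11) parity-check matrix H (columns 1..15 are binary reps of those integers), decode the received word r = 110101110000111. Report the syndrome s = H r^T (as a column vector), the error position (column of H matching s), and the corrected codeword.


s = (0, 0, 1, 0)^T, error position = 2, corrected codeword c = 100101110000111

Compute s = H r^T mod 2 one row at a time:
  s_1 = 1 + 0 + 0 + 0 + 0 + 1 + 1 + 1 = 4 ≡ 0 (mod 2).
  s_2 = 1 + 0 + 1 + 1 + 0 + 1 + 1 + 1 = 6 ≡ 0 (mod 2).
  s_3 = 1 + 0 + 1 + 1 + 0 + 0 + 1 + 1 = 5 ≡ 1 (mod 2).
  s_4 = 1 + 0 + 0 + 1 + 0 + 0 + 1 + 1 = 4 ≡ 0 (mod 2).
s = (0, 0, 1, 0)^T — this equals column 2 of H (binary 0010), so error is at position 2.
Correct: flip bit 2 of r = 110101110000111 to get c = 100101110000111.


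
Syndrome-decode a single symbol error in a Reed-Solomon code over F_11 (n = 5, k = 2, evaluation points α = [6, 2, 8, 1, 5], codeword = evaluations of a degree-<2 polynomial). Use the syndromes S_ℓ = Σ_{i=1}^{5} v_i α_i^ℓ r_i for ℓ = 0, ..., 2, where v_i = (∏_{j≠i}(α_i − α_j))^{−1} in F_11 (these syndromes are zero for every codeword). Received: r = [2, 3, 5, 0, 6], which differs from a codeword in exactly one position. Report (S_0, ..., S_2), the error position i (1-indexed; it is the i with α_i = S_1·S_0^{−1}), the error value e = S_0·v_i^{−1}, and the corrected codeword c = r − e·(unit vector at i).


S = (8, 5, 10), error at position 2, error magnitude e = 7, c = [2, 7, 5, 0, 6].

Step 1: column multipliers v_i = (∏_{j≠i}(α_i − α_j))^{−1} mod 11.
  i = 1 (α = 6): (6−2)(6−8)(6−1)(6−5) = 4·(−2)·5·1 = −40 ≡ 4, so v_1 = 4^{−1} = 3 (mod 11).
  i = 2 (α = 2): (2−6)(2−8)(2−1)(2−5) = (−4)·(−6)·1·(−3) = −72 ≡ 5, so v_2 = 5^{−1} = 9 (mod 11).
  i = 3 (α = 8): (8−6)(8−2)(8−1)(8−5) = 2·6·7·3 = 252 ≡ 10, so v_3 = 10^{−1} = 10 (mod 11).
  i = 4 (α = 1): (1−6)(1−2)(1−8)(1−5) = (−5)·(−1)·(−7)·(−4) = 140 ≡ 8, so v_4 = 8^{−1} = 7 (mod 11).
  i = 5 (α = 5): (5−6)(5−2)(5−8)(5−1) = (−1)·3·(−3)·4 = 36 ≡ 3, so v_5 = 3^{−1} = 4 (mod 11).
  v = [3, 9, 10, 7, 4].
Step 2: syndromes of r = [2, 3, 5, 0, 6] (all sums mod 11).
  S_0 = Σ v_i r_i = 3·2 + 9·3 + 10·5 + 7·0 + 4·6 = 107 ≡ 8.
  S_1 = Σ v_i α_i r_i = 3·6·2 + 9·2·3 + 10·8·5 + 7·1·0 + 4·5·6 = 610 ≡ 5.
  α_i^2 mod 11 = [3, 4, 9, 1, 3].
  S_2 = Σ v_i α_i^2 r_i = 3·3·2 + 9·4·3 + 10·9·5 + 7·1·0 + 4·3·6 = 648 ≡ 10.
  S = (8, 5, 10) ≠ 0, so r is not a codeword (an error is present).
Step 3: locate the error. For a single error e at position i, S_ℓ = v_i·e·α_i^ℓ, so α_err = S_1/S_0.
  S_0^{−1} = 8^{−1} = 7 (mod 11), so α_err = 5·7 = 35 ≡ 2 = α_2. Error position i = 2.
  Consistency check: S_2/S_1 = 10·9 = 90 ≡ 2 = α_err ✓ (single-error assumption holds).
Step 4: error magnitude e = S_0/v_2 = S_0·∏_{j≠2}(α_2 − α_j) = 8·5 = 40 ≡ 7 (mod 11).
Step 5: correct position 2: c_2 = r_2 − e = 3 − 7 ≡ 7 (mod 11). Hence c = [2, 7, 5, 0, 6].
  Check: interpolating c through the α_i gives m(x) = 4 + 7·x (degree < 2) with m(α_i) = c_i for every i, so c is indeed a codeword.


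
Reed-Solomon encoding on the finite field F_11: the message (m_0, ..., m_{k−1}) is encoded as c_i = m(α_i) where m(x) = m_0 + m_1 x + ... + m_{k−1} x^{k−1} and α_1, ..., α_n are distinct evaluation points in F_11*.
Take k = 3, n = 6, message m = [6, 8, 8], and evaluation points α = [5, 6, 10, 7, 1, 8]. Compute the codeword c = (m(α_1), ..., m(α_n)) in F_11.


c = [4, 1, 6, 3, 0, 10]

Message polynomial: m(x) = 6 + 8·x + 8·x^2 (mod 11).
For each evaluation point α_i, compute m(α_i) mod 11:
  α_1 = 5: Horner steps 8 → 4 → 4, so m(5) = 4.
  α_2 = 6: Horner steps 8 → 1 → 1, so m(6) = 1.
  α_3 = 10: Horner steps 8 → 0 → 6, so m(10) = 6.
  α_4 = 7: Horner steps 8 → 9 → 3, so m(7) = 3.
  α_5 = 1: Horner steps 8 → 5 → 0, so m(1) = 0.
  α_6 = 8: Horner steps 8 → 6 → 10, so m(8) = 10.
Codeword c = [4, 1, 6, 3, 0, 10] ∈ F_11^6.


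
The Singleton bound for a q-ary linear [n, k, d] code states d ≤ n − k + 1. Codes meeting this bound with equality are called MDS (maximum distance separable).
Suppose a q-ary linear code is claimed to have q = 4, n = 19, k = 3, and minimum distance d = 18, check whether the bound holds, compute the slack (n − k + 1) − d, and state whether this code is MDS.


Singleton RHS = n − k + 1 = 17, slack = -1, bound violated (no such code; not MDS).

Singleton bound: d ≤ n − k + 1.
Here n = 19, k = 3, so n − k + 1 = 17.
Given d = 18, check d ≤ 17: NO.
Slack = (n − k + 1) − d = -1.
The slack is negative: d = 18 exceeds n − k + 1 = 17 by 1, so the Singleton bound is violated and no linear [19, 3, 18]_4 code can exist. In particular it is not MDS (MDS requires d = n − k + 1 exactly).
Description: the claimed parameters are [19, 3, 18]_4; such a code would be impossible (violates the Singleton bound).


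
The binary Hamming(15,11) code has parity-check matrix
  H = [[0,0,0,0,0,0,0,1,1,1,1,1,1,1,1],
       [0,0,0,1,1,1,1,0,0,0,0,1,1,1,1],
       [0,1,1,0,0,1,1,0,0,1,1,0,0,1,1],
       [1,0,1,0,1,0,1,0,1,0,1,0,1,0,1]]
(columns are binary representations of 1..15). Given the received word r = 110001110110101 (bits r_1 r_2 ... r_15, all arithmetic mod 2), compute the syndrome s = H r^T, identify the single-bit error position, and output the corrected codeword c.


s = (1, 0, 0, 1)^T, error position = 9, corrected codeword c = 110001111110101

Compute s = H r^T mod 2 one row at a time:
  s_1 = 1 + 0 + 1 + 1 + 0 + 1 + 0 + 1 = 5 ≡ 1 (mod 2).
  s_2 = 0 + 0 + 1 + 1 + 0 + 1 + 0 + 1 = 4 ≡ 0 (mod 2).
  s_3 = 1 + 0 + 1 + 1 + 1 + 1 + 0 + 1 = 6 ≡ 0 (mod 2).
  s_4 = 1 + 0 + 0 + 1 + 0 + 1 + 1 + 1 = 5 ≡ 1 (mod 2).
s = (1, 0, 0, 1)^T — this equals column 9 of H (binary 1001), so error is at position 9.
Correct: flip bit 9 of r = 110001110110101 to get c = 110001111110101.


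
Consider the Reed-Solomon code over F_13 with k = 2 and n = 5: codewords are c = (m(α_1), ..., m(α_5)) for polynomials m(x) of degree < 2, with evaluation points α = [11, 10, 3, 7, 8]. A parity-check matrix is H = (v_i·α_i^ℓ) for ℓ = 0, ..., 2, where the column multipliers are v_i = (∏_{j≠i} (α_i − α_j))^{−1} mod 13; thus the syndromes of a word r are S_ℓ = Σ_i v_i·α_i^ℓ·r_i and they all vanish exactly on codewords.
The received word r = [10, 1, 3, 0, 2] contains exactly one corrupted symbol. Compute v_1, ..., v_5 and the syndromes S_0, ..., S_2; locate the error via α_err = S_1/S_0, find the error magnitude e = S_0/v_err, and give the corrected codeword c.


S = (8, 12, 5), error at position 5, error magnitude e = 6, c = [10, 1, 3, 0, 9].

Step 1: column multipliers v_i = (∏_{j≠i}(α_i − α_j))^{−1} mod 13.
  i = 1 (α = 11): (11−10)(11−3)(11−7)(11−8) = 1·8·4·3 = 96 ≡ 5, so v_1 = 5^{−1} = 8 (mod 13).
  i = 2 (α = 10): (10−11)(10−3)(10−7)(10−8) = (−1)·7·3·2 = −42 ≡ 10, so v_2 = 10^{−1} = 4 (mod 13).
  i = 3 (α = 3): (3−11)(3−10)(3−7)(3−8) = (−8)·(−7)·(−4)·(−5) = 1120 ≡ 2, so v_3 = 2^{−1} = 7 (mod 13).
  i = 4 (α = 7): (7−11)(7−10)(7−3)(7−8) = (−4)·(−3)·4·(−1) = −48 ≡ 4, so v_4 = 4^{−1} = 10 (mod 13).
  i = 5 (α = 8): (8−11)(8−10)(8−3)(8−7) = (−3)·(−2)·5·1 = 30 ≡ 4, so v_5 = 4^{−1} = 10 (mod 13).
  v = [8, 4, 7, 10, 10].
Step 2: syndromes of r = [10, 1, 3, 0, 2] (all sums mod 13).
  S_0 = Σ v_i r_i = 8·10 + 4·1 + 7·3 + 10·0 + 10·2 = 125 ≡ 8.
  S_1 = Σ v_i α_i r_i = 8·11·10 + 4·10·1 + 7·3·3 + 10·7·0 + 10·8·2 = 1143 ≡ 12.
  α_i^2 mod 13 = [4, 9, 9, 10, 12].
  S_2 = Σ v_i α_i^2 r_i = 8·4·10 + 4·9·1 + 7·9·3 + 10·10·0 + 10·12·2 = 785 ≡ 5.
  S = (8, 12, 5) ≠ 0, so r is not a codeword (an error is present).
Step 3: locate the error. For a single error e at position i, S_ℓ = v_i·e·α_i^ℓ, so α_err = S_1/S_0.
  S_0^{−1} = 8^{−1} = 5 (mod 13), so α_err = 12·5 = 60 ≡ 8 = α_5. Error position i = 5.
  Consistency check: S_2/S_1 = 5·12 = 60 ≡ 8 = α_err ✓ (single-error assumption holds).
Step 4: error magnitude e = S_0/v_5 = S_0·∏_{j≠5}(α_5 − α_j) = 8·4 = 32 ≡ 6 (mod 13).
Step 5: correct position 5: c_5 = r_5 − e = 2 − 6 ≡ 9 (mod 13). Hence c = [10, 1, 3, 0, 9].
  Check: interpolating c through the α_i gives m(x) = 2 + 9·x (degree < 2) with m(α_i) = c_i for every i, so c is indeed a codeword.


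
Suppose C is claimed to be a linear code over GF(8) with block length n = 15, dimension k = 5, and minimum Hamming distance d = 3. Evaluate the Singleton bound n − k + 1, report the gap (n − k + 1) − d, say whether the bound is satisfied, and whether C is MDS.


Singleton RHS = n − k + 1 = 11, slack = 8, bound satisfied, not MDS.

Singleton bound: d ≤ n − k + 1.
Here n = 15, k = 5, so n − k + 1 = 11.
Given d = 3, check d ≤ 11: YES.
Slack = (n − k + 1) − d = 8.
The code is NOT MDS (slack = 8 > 0).
Description: the claimed parameters are [15, 5, 3]_8; such a code would be non-MDS.


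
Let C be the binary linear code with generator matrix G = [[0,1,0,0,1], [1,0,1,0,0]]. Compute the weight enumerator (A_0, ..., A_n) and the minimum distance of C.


Weight distribution: A_0 = 1, A_2 = 2, A_4 = 1. Minimum distance d = 2.

Enumerate all 2^2 = 4 messages m ∈ F_2^2.
For each, compute codeword c = mG in F_2^5, then tally its weight.
  m = 00 → c = 00000, weight = 0.
  m = 10 → c = 01001, weight = 2.
  m = 01 → c = 10100, weight = 2.
  m = 11 → c = 11101, weight = 4.
Tally weights:
  weight 0: 1 codewords.
  weight 2: 2 codewords.
  weight 4: 1 codewords.
Minimum distance d = smallest w > 0 with A_w > 0 = 2.
Sanity: Σ A_w = 4 = 2^2 = 4 ✓.


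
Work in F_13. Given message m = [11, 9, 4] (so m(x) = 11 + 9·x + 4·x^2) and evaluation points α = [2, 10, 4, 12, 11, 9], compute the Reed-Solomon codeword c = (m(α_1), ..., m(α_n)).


c = [6, 7, 7, 6, 9, 0]

Message polynomial: m(x) = 11 + 9·x + 4·x^2 (mod 13).
For each evaluation point α_i, compute m(α_i) mod 13:
  α_1 = 2: Horner steps 4 → 4 → 6, so m(2) = 6.
  α_2 = 10: Horner steps 4 → 10 → 7, so m(10) = 7.
  α_3 = 4: Horner steps 4 → 12 → 7, so m(4) = 7.
  α_4 = 12: Horner steps 4 → 5 → 6, so m(12) = 6.
  α_5 = 11: Horner steps 4 → 1 → 9, so m(11) = 9.
  α_6 = 9: Horner steps 4 → 6 → 0, so m(9) = 0.
Codeword c = [6, 7, 7, 6, 9, 0] ∈ F_13^6.


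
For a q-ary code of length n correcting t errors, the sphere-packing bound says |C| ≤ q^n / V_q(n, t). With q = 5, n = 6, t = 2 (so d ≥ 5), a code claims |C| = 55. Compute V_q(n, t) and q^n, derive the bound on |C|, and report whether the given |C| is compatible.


V_q(n, t) = 265, q^n = 15625, Hamming bound = 58, |C| = 55 ≤ bound (satisfied).

Step 1: Compute V_q(n, t) = Σ_{j=0}^2 C(n, j) (q−1)^j.
  j = 0: C(6,0)·(4)^0 = 1·1 = 1.
  j = 1: C(6,1)·(4)^1 = 6·4 = 24.
  j = 2: C(6,2)·(4)^2 = 15·16 = 240.
  V_q(n, t) = 1 + 24 + 240 = 265.
Step 2: q^n = 5^6 = 15625.
Step 3: Hamming bound ⌊q^n / V_q(n,t)⌋ = ⌊15625/265⌋ = 58.
Step 4: Compare |C| = 55 to 58: satisfied.
The claimed |C| lies below the Hamming bound.


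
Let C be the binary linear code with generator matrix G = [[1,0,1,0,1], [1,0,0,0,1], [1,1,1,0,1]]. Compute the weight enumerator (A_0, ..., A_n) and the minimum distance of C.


Weight distribution: A_0 = 1, A_1 = 2, A_2 = 2, A_3 = 2, A_4 = 1. Minimum distance d = 1.

Enumerate all 2^3 = 8 messages m ∈ F_2^3.
For each, compute codeword c = mG in F_2^5, then tally its weight.
  m = 000 → c = 00000, weight = 0.
  m = 100 → c = 10101, weight = 3.
  m = 010 → c = 10001, weight = 2.
  m = 110 → c = 00100, weight = 1.
  m = 001 → c = 11101, weight = 4.
  m = 101 → c = 01000, weight = 1.
  m = 011 → c = 01100, weight = 2.
  m = 111 → c = 11001, weight = 3.
Tally weights:
  weight 0: 1 codewords.
  weight 1: 2 codewords.
  weight 2: 2 codewords.
  weight 3: 2 codewords.
  weight 4: 1 codewords.
Minimum distance d = smallest w > 0 with A_w > 0 = 1.
Sanity: Σ A_w = 8 = 2^3 = 8 ✓.


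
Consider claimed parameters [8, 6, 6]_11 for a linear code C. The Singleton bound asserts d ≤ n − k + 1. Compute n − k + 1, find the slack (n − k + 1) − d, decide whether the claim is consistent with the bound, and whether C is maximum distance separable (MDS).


Singleton RHS = n − k + 1 = 3, slack = -3, bound violated (no such code; not MDS).

Singleton bound: d ≤ n − k + 1.
Here n = 8, k = 6, so n − k + 1 = 3.
Given d = 6, check d ≤ 3: NO.
Slack = (n − k + 1) − d = -3.
The slack is negative: d = 6 exceeds n − k + 1 = 3 by 3, so the Singleton bound is violated and no linear [8, 6, 6]_11 code can exist. In particular it is not MDS (MDS requires d = n − k + 1 exactly).
Description: the claimed parameters are [8, 6, 6]_11; such a code would be impossible (violates the Singleton bound).


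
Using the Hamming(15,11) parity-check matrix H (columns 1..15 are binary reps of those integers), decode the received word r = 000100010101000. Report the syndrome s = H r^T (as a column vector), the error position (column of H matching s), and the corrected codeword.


s = (1, 0, 1, 0)^T, error position = 10, corrected codeword c = 000100010001000

Compute s = H r^T mod 2 one row at a time:
  s_1 = 1 + 0 + 1 + 0 + 1 + 0 + 0 + 0 = 3 ≡ 1 (mod 2).
  s_2 = 1 + 0 + 0 + 0 + 1 + 0 + 0 + 0 = 2 ≡ 0 (mod 2).
  s_3 = 0 + 0 + 0 + 0 + 1 + 0 + 0 + 0 = 1 ≡ 1 (mod 2).
  s_4 = 0 + 0 + 0 + 0 + 0 + 0 + 0 + 0 = 0 ≡ 0 (mod 2).
s = (1, 0, 1, 0)^T — this equals column 10 of H (binary 1010), so error is at position 10.
Correct: flip bit 10 of r = 000100010101000 to get c = 000100010001000.


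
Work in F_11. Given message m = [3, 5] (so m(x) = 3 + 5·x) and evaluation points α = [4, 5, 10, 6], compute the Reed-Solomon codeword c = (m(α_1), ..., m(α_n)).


c = [1, 6, 9, 0]

Message polynomial: m(x) = 3 + 5·x (mod 11).
For each evaluation point α_i, compute m(α_i) mod 11:
  α_1 = 4: Horner steps 5 → 1, so m(4) = 1.
  α_2 = 5: Horner steps 5 → 6, so m(5) = 6.
  α_3 = 10: Horner steps 5 → 9, so m(10) = 9.
  α_4 = 6: Horner steps 5 → 0, so m(6) = 0.
Codeword c = [1, 6, 9, 0] ∈ F_11^4.


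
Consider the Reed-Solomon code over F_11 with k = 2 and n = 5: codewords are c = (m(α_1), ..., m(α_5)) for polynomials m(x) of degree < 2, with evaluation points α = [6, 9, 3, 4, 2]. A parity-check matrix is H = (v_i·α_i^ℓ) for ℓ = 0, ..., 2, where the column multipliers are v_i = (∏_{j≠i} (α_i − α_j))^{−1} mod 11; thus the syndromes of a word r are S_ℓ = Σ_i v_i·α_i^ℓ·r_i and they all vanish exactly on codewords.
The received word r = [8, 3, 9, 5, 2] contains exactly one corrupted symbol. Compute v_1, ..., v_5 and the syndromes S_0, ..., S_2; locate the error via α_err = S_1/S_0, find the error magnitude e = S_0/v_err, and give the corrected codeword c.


S = (6, 10, 2), error at position 2, error magnitude e = 7, c = [8, 7, 9, 5, 2].

Step 1: column multipliers v_i = (∏_{j≠i}(α_i − α_j))^{−1} mod 11.
  i = 1 (α = 6): (6−9)(6−3)(6−4)(6−2) = (−3)·3·2·4 = −72 ≡ 5, so v_1 = 5^{−1} = 9 (mod 11).
  i = 2 (α = 9): (9−6)(9−3)(9−4)(9−2) = 3·6·5·7 = 630 ≡ 3, so v_2 = 3^{−1} = 4 (mod 11).
  i = 3 (α = 3): (3−6)(3−9)(3−4)(3−2) = (−3)·(−6)·(−1)·1 = −18 ≡ 4, so v_3 = 4^{−1} = 3 (mod 11).
  i = 4 (α = 4): (4−6)(4−9)(4−3)(4−2) = (−2)·(−5)·1·2 = 20 ≡ 9, so v_4 = 9^{−1} = 5 (mod 11).
  i = 5 (α = 2): (2−6)(2−9)(2−3)(2−4) = (−4)·(−7)·(−1)·(−2) = 56 ≡ 1, so v_5 = 1^{−1} = 1 (mod 11).
  v = [9, 4, 3, 5, 1].
Step 2: syndromes of r = [8, 3, 9, 5, 2] (all sums mod 11).
  S_0 = Σ v_i r_i = 9·8 + 4·3 + 3·9 + 5·5 + 1·2 = 138 ≡ 6.
  S_1 = Σ v_i α_i r_i = 9·6·8 + 4·9·3 + 3·3·9 + 5·4·5 + 1·2·2 = 725 ≡ 10.
  α_i^2 mod 11 = [3, 4, 9, 5, 4].
  S_2 = Σ v_i α_i^2 r_i = 9·3·8 + 4·4·3 + 3·9·9 + 5·5·5 + 1·4·2 = 640 ≡ 2.
  S = (6, 10, 2) ≠ 0, so r is not a codeword (an error is present).
Step 3: locate the error. For a single error e at position i, S_ℓ = v_i·e·α_i^ℓ, so α_err = S_1/S_0.
  S_0^{−1} = 6^{−1} = 2 (mod 11), so α_err = 10·2 = 20 ≡ 9 = α_2. Error position i = 2.
  Consistency check: S_2/S_1 = 2·10 = 20 ≡ 9 = α_err ✓ (single-error assumption holds).
Step 4: error magnitude e = S_0/v_2 = S_0·∏_{j≠2}(α_2 − α_j) = 6·3 = 18 ≡ 7 (mod 11).
Step 5: correct position 2: c_2 = r_2 − e = 3 − 7 ≡ 7 (mod 11). Hence c = [8, 7, 9, 5, 2].
  Check: interpolating c through the α_i gives m(x) = 10 + 7·x (degree < 2) with m(α_i) = c_i for every i, so c is indeed a codeword.


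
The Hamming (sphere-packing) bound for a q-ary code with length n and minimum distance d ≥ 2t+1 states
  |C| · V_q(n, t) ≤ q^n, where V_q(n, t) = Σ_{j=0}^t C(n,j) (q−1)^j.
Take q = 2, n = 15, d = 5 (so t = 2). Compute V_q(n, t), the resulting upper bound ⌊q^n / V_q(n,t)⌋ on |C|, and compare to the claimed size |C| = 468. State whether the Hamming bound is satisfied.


V_q(n, t) = 121, q^n = 32768, Hamming bound = 270, |C| = 468 > bound (violated).

Step 1: Compute V_q(n, t) = Σ_{j=0}^2 C(n, j) (q−1)^j.
  j = 0: C(15,0)·(1)^0 = 1·1 = 1.
  j = 1: C(15,1)·(1)^1 = 15·1 = 15.
  j = 2: C(15,2)·(1)^2 = 105·1 = 105.
  V_q(n, t) = 1 + 15 + 105 = 121.
Step 2: q^n = 2^15 = 32768.
Step 3: Hamming bound ⌊q^n / V_q(n,t)⌋ = ⌊32768/121⌋ = 270.
Step 4: Compare |C| = 468 to 270: violated.
The claimed |C| lies above the Hamming bound, so no 2-ary code of length 15 with d ≥ 5 can have 468 codewords.


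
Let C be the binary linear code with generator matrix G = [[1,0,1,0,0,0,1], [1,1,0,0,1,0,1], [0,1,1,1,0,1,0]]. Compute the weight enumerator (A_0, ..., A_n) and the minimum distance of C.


Weight distribution: A_0 = 1, A_3 = 3, A_4 = 2, A_5 = 1, A_6 = 1. Minimum distance d = 3.

Enumerate all 2^3 = 8 messages m ∈ F_2^3.
For each, compute codeword c = mG in F_2^7, then tally its weight.
  m = 000 → c = 0000000, weight = 0.
  m = 100 → c = 1010001, weight = 3.
  m = 010 → c = 1100101, weight = 4.
  m = 110 → c = 0110100, weight = 3.
  m = 001 → c = 0111010, weight = 4.
  m = 101 → c = 1101011, weight = 5.
  m = 011 → c = 1011111, weight = 6.
  m = 111 → c = 0001110, weight = 3.
Tally weights:
  weight 0: 1 codewords.
  weight 3: 3 codewords.
  weight 4: 2 codewords.
  weight 5: 1 codewords.
  weight 6: 1 codewords.
Minimum distance d = smallest w > 0 with A_w > 0 = 3.
Sanity: Σ A_w = 8 = 2^3 = 8 ✓.


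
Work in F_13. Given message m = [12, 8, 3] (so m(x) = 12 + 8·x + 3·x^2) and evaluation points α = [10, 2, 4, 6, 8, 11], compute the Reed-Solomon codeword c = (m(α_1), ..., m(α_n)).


c = [2, 1, 1, 12, 8, 8]

Message polynomial: m(x) = 12 + 8·x + 3·x^2 (mod 13).
For each evaluation point α_i, compute m(α_i) mod 13:
  α_1 = 10: Horner steps 3 → 12 → 2, so m(10) = 2.
  α_2 = 2: Horner steps 3 → 1 → 1, so m(2) = 1.
  α_3 = 4: Horner steps 3 → 7 → 1, so m(4) = 1.
  α_4 = 6: Horner steps 3 → 0 → 12, so m(6) = 12.
  α_5 = 8: Horner steps 3 → 6 → 8, so m(8) = 8.
  α_6 = 11: Horner steps 3 → 2 → 8, so m(11) = 8.
Codeword c = [2, 1, 1, 12, 8, 8] ∈ F_13^6.


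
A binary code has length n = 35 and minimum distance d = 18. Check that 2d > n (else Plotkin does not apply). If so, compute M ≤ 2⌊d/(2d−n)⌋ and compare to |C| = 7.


Plotkin bound M ≤ 36; given |C| = 7 ≤ bound (satisfied).

Check applicability: 2d = 36, n = 35.
2d − n = 1 > 0, so Plotkin applies.
Compute d/(2d−n) = 18/1 ≈ 18.0000.
⌊d/(2d−n)⌋ = 18.
Plotkin bound: M ≤ 2·18 = 36.
Given |C| = 7, check: satisfied.
This |C| is below the Plotkin bound.


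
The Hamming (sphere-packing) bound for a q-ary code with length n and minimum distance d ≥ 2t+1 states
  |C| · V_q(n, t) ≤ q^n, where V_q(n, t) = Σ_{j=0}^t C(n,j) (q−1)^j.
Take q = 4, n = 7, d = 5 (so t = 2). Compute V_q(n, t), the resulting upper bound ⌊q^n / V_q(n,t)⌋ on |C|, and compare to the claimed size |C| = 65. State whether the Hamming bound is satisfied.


V_q(n, t) = 211, q^n = 16384, Hamming bound = 77, |C| = 65 ≤ bound (satisfied).

Step 1: Compute V_q(n, t) = Σ_{j=0}^2 C(n, j) (q−1)^j.
  j = 0: C(7,0)·(3)^0 = 1·1 = 1.
  j = 1: C(7,1)·(3)^1 = 7·3 = 21.
  j = 2: C(7,2)·(3)^2 = 21·9 = 189.
  V_q(n, t) = 1 + 21 + 189 = 211.
Step 2: q^n = 4^7 = 16384.
Step 3: Hamming bound ⌊q^n / V_q(n,t)⌋ = ⌊16384/211⌋ = 77.
Step 4: Compare |C| = 65 to 77: satisfied.
The claimed |C| lies below the Hamming bound.


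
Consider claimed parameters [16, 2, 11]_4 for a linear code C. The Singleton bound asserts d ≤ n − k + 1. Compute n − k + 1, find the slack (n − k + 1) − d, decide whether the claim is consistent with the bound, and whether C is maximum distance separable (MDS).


Singleton RHS = n − k + 1 = 15, slack = 4, bound satisfied, not MDS.

Singleton bound: d ≤ n − k + 1.
Here n = 16, k = 2, so n − k + 1 = 15.
Given d = 11, check d ≤ 15: YES.
Slack = (n − k + 1) − d = 4.
The code is NOT MDS (slack = 4 > 0).
Description: the claimed parameters are [16, 2, 11]_4; such a code would be non-MDS.


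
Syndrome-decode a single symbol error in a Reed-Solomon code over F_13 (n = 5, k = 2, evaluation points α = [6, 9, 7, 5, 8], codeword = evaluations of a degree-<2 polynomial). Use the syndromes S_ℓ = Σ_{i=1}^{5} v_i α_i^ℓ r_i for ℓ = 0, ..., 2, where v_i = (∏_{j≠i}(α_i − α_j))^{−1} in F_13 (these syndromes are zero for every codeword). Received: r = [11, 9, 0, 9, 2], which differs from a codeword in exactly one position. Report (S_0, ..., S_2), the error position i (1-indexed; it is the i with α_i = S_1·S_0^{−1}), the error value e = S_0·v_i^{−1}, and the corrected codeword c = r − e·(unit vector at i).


S = (4, 10, 12), error at position 2, error magnitude e = 5, c = [11, 4, 0, 9, 2].

Step 1: column multipliers v_i = (∏_{j≠i}(α_i − α_j))^{−1} mod 13.
  i = 1 (α = 6): (6−9)(6−7)(6−5)(6−8) = (−3)·(−1)·1·(−2) = −6 ≡ 7, so v_1 = 7^{−1} = 2 (mod 13).
  i = 2 (α = 9): (9−6)(9−7)(9−5)(9−8) = 3·2·4·1 = 24 ≡ 11, so v_2 = 11^{−1} = 6 (mod 13).
  i = 3 (α = 7): (7−6)(7−9)(7−5)(7−8) = 1·(−2)·2·(−1) = 4 ≡ 4, so v_3 = 4^{−1} = 10 (mod 13).
  i = 4 (α = 5): (5−6)(5−9)(5−7)(5−8) = (−1)·(−4)·(−2)·(−3) = 24 ≡ 11, so v_4 = 11^{−1} = 6 (mod 13).
  i = 5 (α = 8): (8−6)(8−9)(8−7)(8−5) = 2·(−1)·1·3 = −6 ≡ 7, so v_5 = 7^{−1} = 2 (mod 13).
  v = [2, 6, 10, 6, 2].
Step 2: syndromes of r = [11, 9, 0, 9, 2] (all sums mod 13).
  S_0 = Σ v_i r_i = 2·11 + 6·9 + 10·0 + 6·9 + 2·2 = 134 ≡ 4.
  S_1 = Σ v_i α_i r_i = 2·6·11 + 6·9·9 + 10·7·0 + 6·5·9 + 2·8·2 = 920 ≡ 10.
  α_i^2 mod 13 = [10, 3, 10, 12, 12].
  S_2 = Σ v_i α_i^2 r_i = 2·10·11 + 6·3·9 + 10·10·0 + 6·12·9 + 2·12·2 = 1078 ≡ 12.
  S = (4, 10, 12) ≠ 0, so r is not a codeword (an error is present).
Step 3: locate the error. For a single error e at position i, S_ℓ = v_i·e·α_i^ℓ, so α_err = S_1/S_0.
  S_0^{−1} = 4^{−1} = 10 (mod 13), so α_err = 10·10 = 100 ≡ 9 = α_2. Error position i = 2.
  Consistency check: S_2/S_1 = 12·4 = 48 ≡ 9 = α_err ✓ (single-error assumption holds).
Step 4: error magnitude e = S_0/v_2 = S_0·∏_{j≠2}(α_2 − α_j) = 4·11 = 44 ≡ 5 (mod 13).
Step 5: correct position 2: c_2 = r_2 − e = 9 − 5 ≡ 4 (mod 13). Hence c = [11, 4, 0, 9, 2].
  Check: interpolating c through the α_i gives m(x) = 12 + 2·x (degree < 2) with m(α_i) = c_i for every i, so c is indeed a codeword.
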